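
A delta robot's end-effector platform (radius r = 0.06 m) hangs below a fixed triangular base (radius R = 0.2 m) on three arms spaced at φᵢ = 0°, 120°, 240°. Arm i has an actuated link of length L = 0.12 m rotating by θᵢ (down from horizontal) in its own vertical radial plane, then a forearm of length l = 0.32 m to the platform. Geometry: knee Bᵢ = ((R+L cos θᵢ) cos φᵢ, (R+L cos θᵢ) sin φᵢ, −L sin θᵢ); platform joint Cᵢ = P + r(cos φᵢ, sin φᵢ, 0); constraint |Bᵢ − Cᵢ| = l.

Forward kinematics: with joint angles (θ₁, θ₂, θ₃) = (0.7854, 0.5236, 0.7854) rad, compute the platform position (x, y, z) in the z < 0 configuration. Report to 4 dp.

(-0.0141, 0.0244, -0.2963)

φ1=0.0°: virtual centre (0.2249, 0.0000, -0.0849), radius l
O2 = (0.2439·cos120.0°, 0.2439·sin120.0°, -0.0600) = (-0.1220, 0.2112, -0.0600)
φ3=240.0°: virtual centre (-0.1124, -0.1947, -0.0849), radius l
|O₂|²−|O₁|² = 0.0053;  |O₃|²−|O₁|² = 0.0000
plane₁₂: -0.6936x+0.4225y+0.0497z = 0.0053
det = 0.5551;  x = -0.0037+0.0349z,  y = 0.0065+-0.0604z
quadratic in z: (1.0049)z²+(0.1530)z+(-0.0429)=0, √Δ=0.4425 → z ∈ {-0.2963, 0.1441}; z = -0.2963 (taking z<0)
x = -0.0141, y = 0.0244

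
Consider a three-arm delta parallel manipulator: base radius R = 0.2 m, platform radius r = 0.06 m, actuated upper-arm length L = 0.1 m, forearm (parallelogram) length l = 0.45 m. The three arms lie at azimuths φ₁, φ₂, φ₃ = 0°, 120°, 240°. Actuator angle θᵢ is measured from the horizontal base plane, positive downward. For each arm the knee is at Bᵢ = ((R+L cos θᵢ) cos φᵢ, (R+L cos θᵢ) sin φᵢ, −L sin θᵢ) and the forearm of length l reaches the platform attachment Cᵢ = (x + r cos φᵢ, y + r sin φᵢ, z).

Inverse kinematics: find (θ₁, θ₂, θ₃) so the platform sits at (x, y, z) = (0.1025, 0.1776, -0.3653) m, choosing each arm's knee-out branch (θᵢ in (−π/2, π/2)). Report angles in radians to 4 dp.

rotate P by −φ1: (0.1025, 0.1776, -0.3653)
  A=0.0375, B=-0.3653, C=(l²−L²−A²−y'²−z²)/(2L)=0.1305
  γ=atan2(-0.3653,0.0375)=-1.4685;  ψ=arccos(0.3555)=1.2074;  θ1=γ+ψ≈-0.2611
rotate P by −φ2: (0.1026, -0.1776, -0.3653)
  A cos θ + B sin θ = C:  0.0374·cos θ + -0.3653·sin θ = 0.1306
  √(A²+B²)=0.3672;  θ2 = -1.4687+1.2071 ≈ -0.2615
φ3=240.0° → target in arm frame (-0.2051, 0.0000)
  A=0.3451, B=-0.3653, C=(l²−L²−A²−y'²−z²)/(2L)=-0.3000
  γ=atan2(-0.3653,0.3451)=-0.8139;  ψ=arccos(-0.5971)=2.2107;  θ3=γ+ψ≈1.3968

θ₁ = -0.2611, θ₂ = -0.2615, θ₃ = 1.3968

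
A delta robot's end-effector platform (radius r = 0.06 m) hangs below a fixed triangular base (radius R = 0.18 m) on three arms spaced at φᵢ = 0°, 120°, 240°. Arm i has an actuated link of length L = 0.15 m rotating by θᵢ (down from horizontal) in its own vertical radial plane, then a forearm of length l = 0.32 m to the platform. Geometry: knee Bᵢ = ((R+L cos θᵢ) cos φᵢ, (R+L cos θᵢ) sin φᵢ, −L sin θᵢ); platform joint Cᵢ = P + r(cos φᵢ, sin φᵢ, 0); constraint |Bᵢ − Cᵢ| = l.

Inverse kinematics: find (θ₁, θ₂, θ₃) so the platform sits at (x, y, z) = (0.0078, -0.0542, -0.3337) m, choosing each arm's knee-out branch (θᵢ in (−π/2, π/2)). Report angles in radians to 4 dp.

φ1=0.0° → target in arm frame (0.0078, -0.0542)
  A=0.1122, B=-0.3337, C=(l²−L²−A²−y'²−z²)/(2L)=-0.1566
  θ1 = atan2(B,A) + arccos(C/0.3521) = 0.7853
φ2=120.0° → target in arm frame (-0.0508, 0.0203)
  e−x'=0.1708;  (l²−L²−(e−x')²−y'²−z²)/2L = -0.2035
  θ2 = atan2(B,A) + arccos(C/0.3749) = 1.0470
rotate P by −φ3: (0.0430, 0.0339, -0.3337)
  e−x'=0.0770;  (l²−L²−(e−x')²−y'²−z²)/2L = -0.1284
  √(A²+B²)=0.3425;  θ3 = -1.3441+1.9552 ≈ 0.6110

θ₁ = 0.7853, θ₂ = 1.0470, θ₃ = 0.6110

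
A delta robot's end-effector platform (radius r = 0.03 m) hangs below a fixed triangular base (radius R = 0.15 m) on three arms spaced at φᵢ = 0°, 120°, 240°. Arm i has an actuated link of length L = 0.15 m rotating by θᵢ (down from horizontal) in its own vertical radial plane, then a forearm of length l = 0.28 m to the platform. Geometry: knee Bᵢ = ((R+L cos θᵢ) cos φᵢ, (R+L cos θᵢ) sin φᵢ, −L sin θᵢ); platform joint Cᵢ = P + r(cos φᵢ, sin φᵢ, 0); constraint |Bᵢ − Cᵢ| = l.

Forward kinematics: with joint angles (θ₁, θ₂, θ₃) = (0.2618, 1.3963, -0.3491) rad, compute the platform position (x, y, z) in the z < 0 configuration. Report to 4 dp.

(0.0414, -0.1291, -0.1474)

φ1=0.0°: virtual centre (0.2649, 0.0000, -0.0388), radius l
S2 = (0.1460·cos120.0°, 0.1460·sin120.0°, -0.1477) = (-0.0730, 0.1265, -0.1477)
φ3=240.0°: virtual centre (-0.1305, -0.2260, 0.0513), radius l
|S₂|²−|S₁|² = -0.0285;  |S₃|²−|S₁|² = -0.0009
linear system: -0.6758x+0.2530y = -0.0285−-0.2178z; -0.7907x+-0.4520y = -0.0009−0.1803z
Cramer: x(z) = 0.0260-0.1045z;  y(z) = -0.0434+0.5817z
quadratic in z: (1.3493)z²+(0.0772)z+(-0.0179)=0, √Δ=0.3205 → z ∈ {-0.1474, 0.0902}; z = -0.1474 (taking z<0)
x = 0.0414, y = -0.1291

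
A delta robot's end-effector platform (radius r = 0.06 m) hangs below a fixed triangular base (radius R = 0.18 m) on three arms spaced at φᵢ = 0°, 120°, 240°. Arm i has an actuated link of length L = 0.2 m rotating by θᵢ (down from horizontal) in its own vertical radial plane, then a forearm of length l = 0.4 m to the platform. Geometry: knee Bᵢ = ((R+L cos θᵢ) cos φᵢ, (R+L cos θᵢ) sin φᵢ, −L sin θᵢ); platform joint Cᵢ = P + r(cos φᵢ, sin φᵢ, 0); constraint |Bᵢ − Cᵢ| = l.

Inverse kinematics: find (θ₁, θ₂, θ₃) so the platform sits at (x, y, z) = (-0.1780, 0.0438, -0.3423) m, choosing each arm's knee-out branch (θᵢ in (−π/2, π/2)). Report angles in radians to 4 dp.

rotate P by −φ1: (-0.1780, 0.0438, -0.3423)
  A cos θ + B sin θ = C:  0.2980·cos θ + -0.3423·sin θ = -0.2197
  √(A²+B²)=0.4538;  θ1 = -0.8545+2.0762 ≈ 1.2217
φ2=120.0° → target in arm frame (0.1269, 0.1323)
  e−x'=-0.0069;  (l²−L²−(e−x')²−y'²−z²)/2L = -0.0368
  γ=atan2(-0.3423,-0.0069)=-1.5910;  ψ=arccos(-0.1074)=1.6784;  θ2=γ+ψ≈0.0874
rotate P by −φ3: (0.0511, -0.1761, -0.3423)
  A cos θ + B sin θ = C:  0.0689·cos θ + -0.3423·sin θ = -0.0823
  √(A²+B²)=0.3492;  θ3 = -1.3721+1.8087 ≈ 0.4366

θ₁ = 1.2217, θ₂ = 0.0874, θ₃ = 0.4366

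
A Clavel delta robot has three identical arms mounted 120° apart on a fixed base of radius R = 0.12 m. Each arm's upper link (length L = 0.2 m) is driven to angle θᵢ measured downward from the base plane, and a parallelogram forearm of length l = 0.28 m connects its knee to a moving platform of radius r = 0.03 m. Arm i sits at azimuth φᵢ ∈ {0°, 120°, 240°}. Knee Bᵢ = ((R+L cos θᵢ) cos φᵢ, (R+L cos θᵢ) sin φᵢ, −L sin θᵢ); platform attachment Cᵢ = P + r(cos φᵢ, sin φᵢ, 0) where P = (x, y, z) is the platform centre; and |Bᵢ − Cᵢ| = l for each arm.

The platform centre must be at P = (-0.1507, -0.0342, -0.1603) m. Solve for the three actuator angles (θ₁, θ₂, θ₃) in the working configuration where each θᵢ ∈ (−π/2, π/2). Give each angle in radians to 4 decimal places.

θ₁ = 1.3960, θ₂ = 0.4362, θ₃ = -0.0872

rotate P by −φ1: (-0.1507, -0.0342, -0.1603)
  A=0.2407, B=-0.1603, C=(l²−L²−A²−y'²−z²)/(2L)=-0.1160
  θ1 = atan2(B,A) + arccos(C/0.2892) = 1.3960
arm 2 (φ=120.0°): x'=0.0457, y'=0.1476
  A=0.0443, B=-0.1603, C=(l²−L²−A²−y'²−z²)/(2L)=-0.0276
  γ=atan2(-0.1603,0.0443)=-1.3014;  ψ=arccos(-0.1660)=1.7376;  θ2=γ+ψ≈0.4362
φ3=240.0° → target in arm frame (0.1050, -0.1134)
  A cos θ + B sin θ = C:  -0.0150·cos θ + -0.1603·sin θ = -0.0010
  γ=atan2(-0.1603,-0.0150)=-1.6639;  ψ=arccos(-0.0059)=1.5767;  θ3=γ+ψ≈-0.0872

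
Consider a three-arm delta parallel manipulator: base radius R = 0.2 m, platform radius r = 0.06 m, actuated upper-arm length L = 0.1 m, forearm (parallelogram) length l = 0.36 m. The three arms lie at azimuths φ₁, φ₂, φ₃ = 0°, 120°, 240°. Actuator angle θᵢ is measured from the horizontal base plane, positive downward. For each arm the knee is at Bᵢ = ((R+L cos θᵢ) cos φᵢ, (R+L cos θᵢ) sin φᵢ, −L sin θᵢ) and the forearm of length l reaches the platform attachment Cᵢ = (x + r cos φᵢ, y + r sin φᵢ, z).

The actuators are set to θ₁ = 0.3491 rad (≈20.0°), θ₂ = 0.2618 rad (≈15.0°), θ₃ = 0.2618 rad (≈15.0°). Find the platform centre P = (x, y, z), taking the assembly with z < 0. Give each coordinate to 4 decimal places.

(-0.0081, 0.0000, -0.3006)

O1 = (0.2340·cos0.0°, 0.2340·sin0.0°, -0.0342) = (0.2340, 0.0000, -0.0342)
O2 = (0.2366·cos120.0°, 0.2366·sin120.0°, -0.0259) = (-0.1183, 0.2049, -0.0259)
φ3=240.0°: virtual centre (-0.1183, -0.2049, -0.0259), radius l
|O₂|²−|O₁|² = 0.0007;  |O₃|²−|O₁|² = 0.0007
plane₁₂: -0.7045x+0.4098y+0.0166z = 0.0007
det = 0.5774;  x = -0.0010+0.0236z,  y = 0.0000+0.0000z
into |P−O₁|² = l²: 1.0006z² + 0.0573z + -0.0732 = 0;  Δ = 0.2962;  z = -0.3006 or 0.2434 → z<0 root = -0.3006
x = -0.0081, y = 0.0000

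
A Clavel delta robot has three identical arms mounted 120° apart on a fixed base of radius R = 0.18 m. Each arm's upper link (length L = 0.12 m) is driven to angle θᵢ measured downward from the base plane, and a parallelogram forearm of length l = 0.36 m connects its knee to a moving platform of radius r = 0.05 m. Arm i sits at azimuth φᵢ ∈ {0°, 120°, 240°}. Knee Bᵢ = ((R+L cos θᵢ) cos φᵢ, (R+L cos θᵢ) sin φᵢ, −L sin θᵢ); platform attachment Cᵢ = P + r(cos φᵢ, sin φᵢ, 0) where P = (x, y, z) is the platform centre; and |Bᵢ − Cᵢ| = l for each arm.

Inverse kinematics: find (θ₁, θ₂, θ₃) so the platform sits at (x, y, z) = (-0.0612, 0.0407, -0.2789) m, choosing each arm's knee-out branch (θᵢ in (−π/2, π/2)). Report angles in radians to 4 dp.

θ₁ = 0.6108, θ₂ = -0.2624, θ₃ = 0.2616

arm 1 (φ=0.0°): x'=-0.0612, y'=0.0407
  A cos θ + B sin θ = C:  0.1912·cos θ + -0.2789·sin θ = -0.0033
  θ1 = atan2(B,A) + arccos(C/0.3381) = 0.6108
φ2=120.0° → target in arm frame (0.0658, 0.0327)
  A cos θ + B sin θ = C:  0.0642·cos θ + -0.2789·sin θ = 0.1343
  γ=atan2(-0.2789,0.0642)=-1.3447;  ψ=arccos(0.4693)=1.0823;  θ2=γ+ψ≈-0.2624
arm 3 (φ=240.0°): x'=-0.0046, y'=-0.0734
  e−x'=0.1346;  (l²−L²−(e−x')²−y'²−z²)/2L = 0.0579
  γ=atan2(-0.2789,0.1346)=-1.1210;  ψ=arccos(0.1871)=1.3826;  θ3=γ+ψ≈0.2616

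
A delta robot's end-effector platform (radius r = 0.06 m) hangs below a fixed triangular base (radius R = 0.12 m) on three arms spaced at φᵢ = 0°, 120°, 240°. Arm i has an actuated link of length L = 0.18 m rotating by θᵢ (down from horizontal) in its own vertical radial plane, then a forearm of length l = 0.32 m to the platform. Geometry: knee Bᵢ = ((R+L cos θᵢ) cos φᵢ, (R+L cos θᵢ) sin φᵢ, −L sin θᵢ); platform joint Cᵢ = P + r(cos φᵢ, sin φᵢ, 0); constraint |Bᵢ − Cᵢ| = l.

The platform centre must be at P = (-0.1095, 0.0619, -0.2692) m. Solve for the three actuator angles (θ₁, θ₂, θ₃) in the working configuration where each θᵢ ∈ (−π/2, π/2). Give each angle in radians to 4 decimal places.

θ₁ = 0.8728, θ₂ = -0.0873, θ₃ = 0.4363

φ1=0.0° → target in arm frame (-0.1095, 0.0619)
  A=0.1695, B=-0.2692, C=(l²−L²−A²−y'²−z²)/(2L)=-0.0973
  √(A²+B²)=0.3181;  θ1 = -1.0089+1.8817 ≈ 0.8728
arm 2 (φ=120.0°): x'=0.1084, y'=0.0639
  A=-0.0484, B=-0.2692, C=(l²−L²−A²−y'²−z²)/(2L)=-0.0247
  θ2 = atan2(B,A) + arccos(C/0.2735) = -0.0873
arm 3 (φ=240.0°): x'=0.0011, y'=-0.1258
  A cos θ + B sin θ = C:  0.0589·cos θ + -0.2692·sin θ = -0.0604
  γ=atan2(-0.2692,0.0589)=-1.3555;  ψ=arccos(-0.2193)=1.7919;  θ3=γ+ψ≈0.4363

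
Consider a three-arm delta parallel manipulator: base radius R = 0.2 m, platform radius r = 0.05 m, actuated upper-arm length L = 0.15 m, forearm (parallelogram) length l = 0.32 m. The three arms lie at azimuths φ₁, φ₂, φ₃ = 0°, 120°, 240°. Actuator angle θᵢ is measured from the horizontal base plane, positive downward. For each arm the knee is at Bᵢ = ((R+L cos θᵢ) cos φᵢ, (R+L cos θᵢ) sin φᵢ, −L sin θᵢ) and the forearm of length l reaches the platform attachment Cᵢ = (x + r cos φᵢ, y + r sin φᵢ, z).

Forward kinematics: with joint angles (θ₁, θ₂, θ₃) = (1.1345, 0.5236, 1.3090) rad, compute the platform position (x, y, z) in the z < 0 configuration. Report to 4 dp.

(-0.0250, 0.0877, -0.3305)

centre 1 = (0.2134·cos0.0°, 0.2134·sin0.0°, -0.1359) = (0.2134, 0.0000, -0.1359)
centre 2 = (0.2799·cos120.0°, 0.2799·sin120.0°, -0.0750) = (-0.1400, 0.2424, -0.0750)
arm 3 at φ=240.0°: e+L cos θ3 = 0.1888;  centre 3 = (-0.0944, -0.1635, -0.1449)
subtract pairs → two planes through P
linear system: -0.7067x+0.4848y = 0.0200−0.1219z; -0.6156x+-0.3271y = -0.0074−-0.0179z
det = 0.5296;  x = -0.0056+0.0589z,  y = 0.0330+-0.1656z
into |P−centre ₁|² = l²: 1.0309z² + 0.2352z + -0.0349 = 0;  Δ = 0.1991;  z = -0.3305 or 0.1024 → z<0 root = -0.3305
x = -0.0250, y = 0.0877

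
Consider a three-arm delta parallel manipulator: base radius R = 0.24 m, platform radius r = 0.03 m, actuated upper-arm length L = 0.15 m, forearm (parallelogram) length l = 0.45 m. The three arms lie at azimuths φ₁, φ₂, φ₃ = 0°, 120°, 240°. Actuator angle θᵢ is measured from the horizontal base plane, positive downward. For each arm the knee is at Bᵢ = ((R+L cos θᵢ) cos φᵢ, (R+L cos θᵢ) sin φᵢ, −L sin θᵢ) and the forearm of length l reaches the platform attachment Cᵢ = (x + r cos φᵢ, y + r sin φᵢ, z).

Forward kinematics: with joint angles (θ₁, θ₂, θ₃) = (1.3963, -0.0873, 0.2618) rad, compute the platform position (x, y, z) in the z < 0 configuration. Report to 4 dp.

(-0.1710, 0.0292, -0.3375)

φ1=0.0°: virtual centre (0.2360, 0.0000, -0.1477), radius l
centre 2 = (0.3594·cos120.0°, 0.3594·sin120.0°, 0.0131) = (-0.1797, 0.3113, 0.0131)
φ3=240.0°: virtual centre (-0.1774, -0.3073, -0.0388), radius l
subtract pairs → two planes through P
[-0.8315 0.6225 0.3216]·P = 0.0518;  [-0.8270 -0.6147 0.2178]·P = 0.0499
det = 1.0259;  x = -0.0613+0.3248z,  y = 0.0013+-0.0827z
quadratic in z: (1.1124)z²+(0.1020)z+(-0.0922)=0, √Δ=0.6487 → z ∈ {-0.3375, 0.2457}; z = -0.3375 (taking z<0)
x = -0.1710, y = 0.0292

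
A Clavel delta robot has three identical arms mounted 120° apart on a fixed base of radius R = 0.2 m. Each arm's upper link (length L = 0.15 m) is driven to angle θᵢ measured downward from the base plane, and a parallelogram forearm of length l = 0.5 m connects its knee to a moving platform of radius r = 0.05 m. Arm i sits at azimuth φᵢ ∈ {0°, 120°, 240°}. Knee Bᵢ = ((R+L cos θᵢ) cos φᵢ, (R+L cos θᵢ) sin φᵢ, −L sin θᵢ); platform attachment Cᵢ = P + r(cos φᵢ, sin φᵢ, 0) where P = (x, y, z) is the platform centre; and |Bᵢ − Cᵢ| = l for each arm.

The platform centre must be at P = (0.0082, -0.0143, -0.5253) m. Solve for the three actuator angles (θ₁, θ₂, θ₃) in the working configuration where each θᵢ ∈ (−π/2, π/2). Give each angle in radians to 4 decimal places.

θ₁ = 0.6984, θ₂ = 0.7857, θ₃ = 0.6981

arm 1 (φ=0.0°): x'=0.0082, y'=-0.0143
  A cos θ + B sin θ = C:  0.1418·cos θ + -0.5253·sin θ = -0.2292
  √(A²+B²)=0.5441;  θ1 = -1.3071+2.0056 ≈ 0.6984
φ2=120.0° → target in arm frame (-0.0165, 0.0000)
  e−x'=0.1665;  (l²−L²−(e−x')²−y'²−z²)/2L = -0.2539
  √(A²+B²)=0.5511;  θ2 = -1.2639+2.0496 ≈ 0.7857
φ3=240.0° → target in arm frame (0.0083, 0.0143)
  e−x'=0.1417;  (l²−L²−(e−x')²−y'²−z²)/2L = -0.2291
  θ3 = atan2(B,A) + arccos(C/0.5441) = 0.6981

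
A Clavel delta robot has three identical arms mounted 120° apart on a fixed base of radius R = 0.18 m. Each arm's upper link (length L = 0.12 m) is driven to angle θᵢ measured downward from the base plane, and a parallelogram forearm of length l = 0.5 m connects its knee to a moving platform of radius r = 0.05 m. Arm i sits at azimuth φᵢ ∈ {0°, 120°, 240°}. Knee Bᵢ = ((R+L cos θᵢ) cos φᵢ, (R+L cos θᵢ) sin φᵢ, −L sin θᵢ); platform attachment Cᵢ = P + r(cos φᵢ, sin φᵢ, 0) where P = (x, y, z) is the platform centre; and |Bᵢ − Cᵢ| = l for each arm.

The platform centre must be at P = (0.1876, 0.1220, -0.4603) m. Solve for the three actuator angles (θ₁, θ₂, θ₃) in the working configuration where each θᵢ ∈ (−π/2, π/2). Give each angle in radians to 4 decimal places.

arm 1 (φ=0.0°): x'=0.1876, y'=0.1220
  A cos θ + B sin θ = C:  -0.0576·cos θ + -0.4603·sin θ = 0.0230
  γ=atan2(-0.4603,-0.0576)=-1.6953;  ψ=arccos(0.0496)=1.5212;  θ1=γ+ψ≈-0.1741
φ2=120.0° → target in arm frame (0.0119, -0.2235)
  A cos θ + B sin θ = C:  0.1181·cos θ + -0.4603·sin θ = -0.1674
  √(A²+B²)=0.4752;  θ2 = -1.3196+1.9307 ≈ 0.6112
rotate P by −φ3: (-0.1995, 0.1015, -0.4603)
  e−x'=0.3295;  (l²−L²−(e−x')²−y'²−z²)/2L = -0.3963
  γ=atan2(-0.4603,0.3295)=-0.9496;  ψ=arccos(-0.7001)=2.3464;  θ3=γ+ψ≈1.3968

θ₁ = -0.1741, θ₂ = 0.6112, θ₃ = 1.3968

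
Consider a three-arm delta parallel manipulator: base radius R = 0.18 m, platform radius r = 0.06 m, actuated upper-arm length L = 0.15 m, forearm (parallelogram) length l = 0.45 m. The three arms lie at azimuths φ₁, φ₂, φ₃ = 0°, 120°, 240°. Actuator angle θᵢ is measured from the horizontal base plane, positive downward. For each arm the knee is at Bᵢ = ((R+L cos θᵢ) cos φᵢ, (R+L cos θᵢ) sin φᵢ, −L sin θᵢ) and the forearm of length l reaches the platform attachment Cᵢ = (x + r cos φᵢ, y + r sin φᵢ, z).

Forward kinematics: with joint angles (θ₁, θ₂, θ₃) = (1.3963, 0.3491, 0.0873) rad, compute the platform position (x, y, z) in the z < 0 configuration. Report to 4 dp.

(-0.2198, -0.0341, -0.4075)

arm 1 at φ=0.0°: e+L cos θ1 = 0.1460;  S1 = (0.1460, 0.0000, -0.1477)
arm 2 at φ=120.0°: e+L cos θ2 = 0.2610;  S2 = (-0.1305, 0.2260, -0.0513)
arm 3 at φ=240.0°: e+L cos θ3 = 0.2694;  S3 = (-0.1347, -0.2333, -0.0131)
|S₂|²−|S₁|² = 0.0276;  |S₃|²−|S₁|² = 0.0296
[-0.5530 0.4520 0.1928]·P = 0.0276;  [-0.5615 -0.4667 0.2693]·P = 0.0296
det = 0.5119;  x = -0.0513+0.4136z,  y = -0.0017+0.0794z
into |P−S₁|² = l²: 1.1774z² + 0.1319z + -0.1417 = 0;  Δ = 0.6849;  z = -0.4075 or 0.2954 → z<0 root = -0.4075
x = -0.2198, y = -0.0341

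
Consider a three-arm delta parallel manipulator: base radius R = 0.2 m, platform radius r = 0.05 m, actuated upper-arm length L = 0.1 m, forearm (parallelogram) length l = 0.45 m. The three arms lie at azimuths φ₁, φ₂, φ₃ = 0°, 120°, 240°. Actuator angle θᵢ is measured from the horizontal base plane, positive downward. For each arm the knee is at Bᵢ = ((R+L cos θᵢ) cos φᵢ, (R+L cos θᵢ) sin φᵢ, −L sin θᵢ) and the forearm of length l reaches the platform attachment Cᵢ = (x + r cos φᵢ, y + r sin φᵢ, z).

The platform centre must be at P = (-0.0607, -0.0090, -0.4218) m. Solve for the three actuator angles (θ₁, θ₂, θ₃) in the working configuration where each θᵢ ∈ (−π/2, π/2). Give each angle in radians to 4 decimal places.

θ₁ = 0.7858, θ₂ = 0.3492, θ₃ = 0.2619

arm 1 (φ=0.0°): x'=-0.0607, y'=-0.0090
  A cos θ + B sin θ = C:  0.2107·cos θ + -0.4218·sin θ = -0.1495
  γ=atan2(-0.4218,0.2107)=-1.1075;  ψ=arccos(-0.3170)=1.8933;  θ1=γ+ψ≈0.7858
rotate P by −φ2: (0.0226, 0.0571, -0.4218)
  A cos θ + B sin θ = C:  0.1274·cos θ + -0.4218·sin θ = -0.0246
  γ=atan2(-0.4218,0.1274)=-1.2774;  ψ=arccos(-0.0558)=1.6266;  θ2=γ+ψ≈0.3492
rotate P by −φ3: (0.0381, -0.0481, -0.4218)
  A cos θ + B sin θ = C:  0.1119·cos θ + -0.4218·sin θ = -0.0012
  γ=atan2(-0.4218,0.1119)=-1.3116;  ψ=arccos(-0.0027)=1.5735;  θ3=γ+ψ≈0.2619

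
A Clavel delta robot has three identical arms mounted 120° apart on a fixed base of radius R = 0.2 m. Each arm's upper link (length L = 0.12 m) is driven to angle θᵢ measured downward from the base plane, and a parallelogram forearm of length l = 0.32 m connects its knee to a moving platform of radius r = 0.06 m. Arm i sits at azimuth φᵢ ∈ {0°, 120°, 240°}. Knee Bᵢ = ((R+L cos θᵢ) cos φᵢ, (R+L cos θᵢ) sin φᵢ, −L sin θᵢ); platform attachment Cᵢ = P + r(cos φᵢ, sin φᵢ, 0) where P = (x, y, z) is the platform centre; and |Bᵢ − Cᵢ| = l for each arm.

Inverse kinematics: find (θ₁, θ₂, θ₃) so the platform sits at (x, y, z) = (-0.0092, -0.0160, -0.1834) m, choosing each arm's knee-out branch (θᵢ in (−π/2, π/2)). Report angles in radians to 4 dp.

rotate P by −φ1: (-0.0092, -0.0160, -0.1834)
  A cos θ + B sin θ = C:  0.1492·cos θ + -0.1834·sin θ = 0.1327
  √(A²+B²)=0.2364;  θ1 = -0.8879+0.9749 ≈ 0.0870
arm 2 (φ=120.0°): x'=-0.0093, y'=0.0160
  A cos θ + B sin θ = C:  0.1493·cos θ + -0.1834·sin θ = 0.1326
  γ=atan2(-0.1834,0.1493)=-0.8877;  ψ=arccos(0.5609)=0.9753;  θ2=γ+ψ≈0.0876
arm 3 (φ=240.0°): x'=0.0185, y'=0.0000
  e−x'=0.1215;  (l²−L²−(e−x')²−y'²−z²)/2L = 0.1650
  √(A²+B²)=0.2200;  θ3 = -0.9855+0.7231 ≈ -0.2625

θ₁ = 0.0870, θ₂ = 0.0876, θ₃ = -0.2625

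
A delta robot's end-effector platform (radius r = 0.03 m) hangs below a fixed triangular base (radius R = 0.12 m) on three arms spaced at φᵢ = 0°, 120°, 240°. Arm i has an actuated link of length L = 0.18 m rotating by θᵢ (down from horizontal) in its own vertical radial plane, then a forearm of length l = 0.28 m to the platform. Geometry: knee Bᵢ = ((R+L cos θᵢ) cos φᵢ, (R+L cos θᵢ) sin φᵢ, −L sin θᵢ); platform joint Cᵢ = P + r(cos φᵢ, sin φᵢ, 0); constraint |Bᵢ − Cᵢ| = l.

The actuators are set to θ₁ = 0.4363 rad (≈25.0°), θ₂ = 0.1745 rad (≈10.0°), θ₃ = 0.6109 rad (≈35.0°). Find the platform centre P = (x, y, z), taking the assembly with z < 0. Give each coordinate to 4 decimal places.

(-0.0028, 0.0363, -0.1836)

φ1=0.0°: virtual centre (0.2531, 0.0000, -0.0761), radius l
φ2=120.0°: virtual centre (-0.1336, 0.2315, -0.0313), radius l
arm 3 at φ=240.0°: ρ3 = 0.2374;  centre 3 = (-0.1187, -0.2056, -0.1032)
subtract pairs → two planes through P
[-0.7735 0.4629 0.0896]·P = 0.0025;  [-0.7437 -0.4113 -0.0544]·P = -0.0028
Cramer: x(z) = 0.0004+0.0177z;  y(z) = 0.0062-0.1641z
quadratic in z: (1.0272)z²+(0.1412)z+(-0.0087)=0, √Δ=0.2359 → z ∈ {-0.1836, 0.0461}; z = -0.1836 (taking z<0)
x = -0.0028, y = 0.0363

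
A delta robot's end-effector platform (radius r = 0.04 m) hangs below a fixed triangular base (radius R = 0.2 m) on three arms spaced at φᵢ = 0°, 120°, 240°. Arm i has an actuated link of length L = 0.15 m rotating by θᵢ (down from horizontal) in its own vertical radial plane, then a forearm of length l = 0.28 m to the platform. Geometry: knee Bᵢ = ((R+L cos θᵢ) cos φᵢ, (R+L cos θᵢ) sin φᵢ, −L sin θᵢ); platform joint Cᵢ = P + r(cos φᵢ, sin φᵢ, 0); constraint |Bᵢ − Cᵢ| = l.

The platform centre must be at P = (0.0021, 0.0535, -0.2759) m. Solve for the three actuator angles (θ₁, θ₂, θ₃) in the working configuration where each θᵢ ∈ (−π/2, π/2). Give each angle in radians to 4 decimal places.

φ1=0.0° → target in arm frame (0.0021, 0.0535)
  A=0.1579, B=-0.2759, C=(l²−L²−A²−y'²−z²)/(2L)=-0.1601
  γ=atan2(-0.2759,0.1579)=-1.0510;  ψ=arccos(-0.5035)=2.0984;  θ1=γ+ψ≈1.0474
arm 2 (φ=120.0°): x'=0.0453, y'=-0.0286
  A=0.1147, B=-0.2759, C=(l²−L²−A²−y'²−z²)/(2L)=-0.1140
  θ2 = atan2(B,A) + arccos(C/0.2988) = 0.7855
rotate P by −φ3: (-0.0474, -0.0249, -0.2759)
  A=0.2074, B=-0.2759, C=(l²−L²−A²−y'²−z²)/(2L)=-0.2128
  √(A²+B²)=0.3451;  θ3 = -0.9262+2.2353 ≈ 1.3090

θ₁ = 1.0474, θ₂ = 0.7855, θ₃ = 1.3090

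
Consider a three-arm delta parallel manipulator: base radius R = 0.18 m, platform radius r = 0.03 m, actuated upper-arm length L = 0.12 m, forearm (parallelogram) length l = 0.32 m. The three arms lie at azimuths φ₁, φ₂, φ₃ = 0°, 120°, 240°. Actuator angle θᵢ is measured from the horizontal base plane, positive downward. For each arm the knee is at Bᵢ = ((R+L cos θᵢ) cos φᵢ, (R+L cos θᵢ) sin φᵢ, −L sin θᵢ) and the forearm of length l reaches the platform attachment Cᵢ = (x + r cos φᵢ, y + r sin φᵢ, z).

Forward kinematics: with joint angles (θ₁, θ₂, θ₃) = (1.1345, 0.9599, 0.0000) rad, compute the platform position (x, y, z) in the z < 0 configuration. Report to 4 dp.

centre 1 = (0.2007·cos0.0°, 0.2007·sin0.0°, -0.1088) = (0.2007, 0.0000, -0.1088)
centre 2 = (0.2188·cos120.0°, 0.2188·sin120.0°, -0.0983) = (-0.1094, 0.1895, -0.0983)
φ3=240.0°: virtual centre (-0.1350, -0.2338, 0.0000), radius l
|centre ₂|²−|centre ₁|² = 0.0054;  |centre ₃|²−|centre ₁|² = 0.0208
plane₁₂: -0.6203x+0.3790y+0.0209z = 0.0054
Cramer: x(z) = -0.0191+0.1694z;  y(z) = -0.0170+0.2220z
sphere 1 gives Az²+Bz+C=0 with A=1.0780, B=0.1355, C=-0.0420;  B²−4AC=0.1992;  roots -0.2699, 0.1442;  negative root z = -0.2699
x = -0.0649, y = -0.0769

(-0.0649, -0.0769, -0.2699)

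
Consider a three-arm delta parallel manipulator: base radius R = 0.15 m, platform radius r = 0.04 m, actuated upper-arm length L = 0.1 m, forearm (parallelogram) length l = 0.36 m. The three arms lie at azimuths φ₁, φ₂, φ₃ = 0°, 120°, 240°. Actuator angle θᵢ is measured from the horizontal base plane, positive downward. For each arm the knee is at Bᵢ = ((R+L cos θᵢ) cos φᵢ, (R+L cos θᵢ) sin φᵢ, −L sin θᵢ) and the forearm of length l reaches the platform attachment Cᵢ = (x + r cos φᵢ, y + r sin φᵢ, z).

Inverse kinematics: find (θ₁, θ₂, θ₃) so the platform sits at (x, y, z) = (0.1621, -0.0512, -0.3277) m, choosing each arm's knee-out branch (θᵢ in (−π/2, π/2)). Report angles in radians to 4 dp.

θ₁ = -0.2615, θ₂ = 1.3963, θ₃ = 0.9600

rotate P by −φ1: (0.1621, -0.0512, -0.3277)
  A=-0.0521, B=-0.3277, C=(l²−L²−A²−y'²−z²)/(2L)=0.0344
  θ1 = atan2(B,A) + arccos(C/0.3318) = -0.2615
φ2=120.0° → target in arm frame (-0.1254, -0.1148)
  A=0.2354, B=-0.3277, C=(l²−L²−A²−y'²−z²)/(2L)=-0.2819
  √(A²+B²)=0.4035;  θ2 = -0.9479+2.3442 ≈ 1.3963
φ3=240.0° → target in arm frame (-0.0367, 0.1660)
  A=0.1467, B=-0.3277, C=(l²−L²−A²−y'²−z²)/(2L)=-0.1843
  θ3 = atan2(B,A) + arccos(C/0.3590) = 0.9600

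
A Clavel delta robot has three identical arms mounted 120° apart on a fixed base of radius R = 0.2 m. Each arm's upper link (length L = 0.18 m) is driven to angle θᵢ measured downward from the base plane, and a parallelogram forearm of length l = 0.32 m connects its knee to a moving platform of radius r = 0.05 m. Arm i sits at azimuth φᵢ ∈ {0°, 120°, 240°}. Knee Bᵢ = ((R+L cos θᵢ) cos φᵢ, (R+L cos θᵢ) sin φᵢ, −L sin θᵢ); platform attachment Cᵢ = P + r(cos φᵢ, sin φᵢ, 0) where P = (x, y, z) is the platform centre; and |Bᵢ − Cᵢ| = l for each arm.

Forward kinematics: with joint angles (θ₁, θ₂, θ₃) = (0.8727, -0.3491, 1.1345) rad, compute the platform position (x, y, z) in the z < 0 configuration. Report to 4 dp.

(-0.0306, 0.1129, -0.1814)

φ1=0.0°: virtual centre (0.2657, 0.0000, -0.1379), radius l
arm 2 at φ=120.0°: (R−r)+L cos θ2 = 0.3191;  centre 2 = (-0.1596, 0.2764, 0.0616)
centre 3 = (0.2261·cos240.0°, 0.2261·sin240.0°, -0.1631) = (-0.1130, -0.1958, -0.1631)
eliminate P² terms by subtracting sphere 1 from 2 and 3
plane₁₂: -0.8505x+0.5528y+0.3989z = 0.0160
Cramer: x(z) = 0.0004+0.1707z;  y(z) = 0.0296-0.4591z
into |P−centre ₁|² = l²: 1.2399z² + 0.1580z + -0.0121 = 0;  Δ = 0.0851;  z = -0.1814 or 0.0539 → z<0 root = -0.1814
x = -0.0306, y = 0.1129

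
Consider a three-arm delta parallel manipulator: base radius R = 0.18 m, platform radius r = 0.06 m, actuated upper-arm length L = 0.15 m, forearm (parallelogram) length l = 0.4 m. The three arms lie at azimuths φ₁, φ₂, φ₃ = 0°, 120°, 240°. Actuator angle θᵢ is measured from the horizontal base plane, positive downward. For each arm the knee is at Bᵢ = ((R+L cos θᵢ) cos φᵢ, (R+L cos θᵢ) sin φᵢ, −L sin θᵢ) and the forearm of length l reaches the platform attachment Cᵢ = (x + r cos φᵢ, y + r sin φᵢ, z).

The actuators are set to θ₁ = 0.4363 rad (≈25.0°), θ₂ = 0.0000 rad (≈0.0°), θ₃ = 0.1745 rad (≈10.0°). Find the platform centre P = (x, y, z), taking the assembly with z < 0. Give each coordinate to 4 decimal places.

arm 1 at φ=0.0°: (R−r)+L cos θ1 = 0.2559;  O1 = (0.2559, 0.0000, -0.0634)
arm 2 at φ=120.0°: (R−r)+L cos θ2 = 0.2700;  O2 = (-0.1350, 0.2338, 0.0000)
φ3=240.0°: virtual centre (-0.1339, -0.2319, -0.0260), radius l
eliminate P² terms by subtracting sphere 1 from 2 and 3
linear system: -0.7819x+0.4677y = 0.0034−0.1268z; -0.7796x+-0.4637y = 0.0028−0.0747z
det = 0.7272;  x = -0.0040+0.1289z,  y = 0.0006+-0.0556z
sphere 1 gives Az²+Bz+C=0 with A=1.0197, B=0.0597, C=-0.0884;  B²−4AC=0.3642;  roots -0.3252, 0.2666;  negative root z = -0.3252
x = -0.0459, y = 0.0187

(-0.0459, 0.0187, -0.3252)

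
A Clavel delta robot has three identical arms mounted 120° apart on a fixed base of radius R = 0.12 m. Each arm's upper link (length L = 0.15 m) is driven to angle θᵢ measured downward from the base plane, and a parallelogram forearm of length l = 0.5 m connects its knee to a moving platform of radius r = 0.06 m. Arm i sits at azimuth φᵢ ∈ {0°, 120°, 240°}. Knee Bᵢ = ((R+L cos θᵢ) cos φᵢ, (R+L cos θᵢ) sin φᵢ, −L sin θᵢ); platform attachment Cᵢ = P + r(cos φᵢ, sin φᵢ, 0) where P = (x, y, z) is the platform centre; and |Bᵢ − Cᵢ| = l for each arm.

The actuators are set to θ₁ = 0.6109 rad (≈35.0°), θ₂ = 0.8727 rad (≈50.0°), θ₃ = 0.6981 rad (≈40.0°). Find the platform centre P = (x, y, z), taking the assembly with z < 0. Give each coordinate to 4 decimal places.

arm 1 at φ=0.0°: (R−r)+L cos θ1 = 0.1829;  O1 = (0.1829, 0.0000, -0.0860)
O2 = (0.1564·cos120.0°, 0.1564·sin120.0°, -0.1149) = (-0.0782, 0.1355, -0.1149)
φ3=240.0°: virtual centre (-0.0875, -0.1515, -0.0964), radius l
subtract pairs → two planes through P
[-0.5222 0.2709 -0.0577]·P = -0.0032;  [-0.5406 -0.3030 -0.0207]·P = -0.0010
Cramer: x(z) = 0.0040-0.0759z;  y(z) = -0.0040+0.0669z
into |P−O₁|² = l²: 1.0102z² + 0.1987z + -0.2106 = 0;  Δ = 0.8905;  z = -0.5654 or 0.3687 → z<0 root = -0.5654
x = 0.0469, y = -0.0418

(0.0469, -0.0418, -0.5654)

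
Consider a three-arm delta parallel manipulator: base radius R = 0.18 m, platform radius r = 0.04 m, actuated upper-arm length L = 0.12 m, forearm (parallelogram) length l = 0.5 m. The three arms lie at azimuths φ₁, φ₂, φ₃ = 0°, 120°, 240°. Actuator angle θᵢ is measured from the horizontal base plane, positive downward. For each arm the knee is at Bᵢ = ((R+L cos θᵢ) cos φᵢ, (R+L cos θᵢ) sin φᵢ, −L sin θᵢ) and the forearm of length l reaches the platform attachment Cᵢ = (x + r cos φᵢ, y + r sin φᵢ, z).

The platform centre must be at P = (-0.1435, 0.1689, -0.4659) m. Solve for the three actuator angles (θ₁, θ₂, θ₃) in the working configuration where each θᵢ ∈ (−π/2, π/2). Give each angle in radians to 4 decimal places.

θ₁ = 1.3086, θ₂ = -0.2619, θ₃ = 1.0468

rotate P by −φ1: (-0.1435, 0.1689, -0.4659)
  A=0.2835, B=-0.4659, C=(l²−L²−A²−y'²−z²)/(2L)=-0.3765
  γ=atan2(-0.4659,0.2835)=-1.0242;  ψ=arccos(-0.6904)=2.3328;  θ1=γ+ψ≈1.3086
arm 2 (φ=120.0°): x'=0.2180, y'=0.0398
  A=-0.0780, B=-0.4659, C=(l²−L²−A²−y'²−z²)/(2L)=0.0453
  θ2 = atan2(B,A) + arccos(C/0.4724) = -0.2619
arm 3 (φ=240.0°): x'=-0.0745, y'=-0.2087
  A=0.2145, B=-0.4659, C=(l²−L²−A²−y'²−z²)/(2L)=-0.2960
  γ=atan2(-0.4659,0.2145)=-1.1393;  ψ=arccos(-0.5772)=2.1860;  θ3=γ+ψ≈1.0468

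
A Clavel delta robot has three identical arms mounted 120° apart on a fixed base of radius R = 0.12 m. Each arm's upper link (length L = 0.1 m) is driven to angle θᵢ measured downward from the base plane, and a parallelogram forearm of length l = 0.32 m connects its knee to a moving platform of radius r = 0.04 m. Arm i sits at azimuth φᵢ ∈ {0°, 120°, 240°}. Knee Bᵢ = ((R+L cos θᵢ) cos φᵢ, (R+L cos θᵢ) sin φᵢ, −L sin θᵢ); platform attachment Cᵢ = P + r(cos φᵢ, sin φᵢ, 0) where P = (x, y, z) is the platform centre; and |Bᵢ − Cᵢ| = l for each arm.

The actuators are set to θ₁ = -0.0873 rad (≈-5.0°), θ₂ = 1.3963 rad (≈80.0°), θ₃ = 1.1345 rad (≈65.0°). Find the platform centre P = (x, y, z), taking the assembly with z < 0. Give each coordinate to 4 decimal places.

(0.1614, -0.0338, -0.3090)

S1 = (0.1796·cos0.0°, 0.1796·sin0.0°, 0.0087) = (0.1796, 0.0000, 0.0087)
φ2=120.0°: virtual centre (-0.0487, 0.0843, -0.0985), radius l
S3 = (0.1223·cos240.0°, 0.1223·sin240.0°, -0.0906) = (-0.0611, -0.1059, -0.0906)
|S₂|²−|S₁|² = -0.0132;  |S₃|²−|S₁|² = -0.0092
[-0.4566 0.1686 -0.2144]·P = -0.0132;  [-0.4815 -0.2118 -0.1987]·P = -0.0092
Cramer: x(z) = 0.0244-0.4436z;  y(z) = -0.0121+0.0703z
into |P−S₁|² = l²: 1.2017z² + 0.1186z + -0.0781 = 0;  Δ = 0.3894;  z = -0.3090 or 0.2103 → z<0 root = -0.3090
x = 0.1614, y = -0.0338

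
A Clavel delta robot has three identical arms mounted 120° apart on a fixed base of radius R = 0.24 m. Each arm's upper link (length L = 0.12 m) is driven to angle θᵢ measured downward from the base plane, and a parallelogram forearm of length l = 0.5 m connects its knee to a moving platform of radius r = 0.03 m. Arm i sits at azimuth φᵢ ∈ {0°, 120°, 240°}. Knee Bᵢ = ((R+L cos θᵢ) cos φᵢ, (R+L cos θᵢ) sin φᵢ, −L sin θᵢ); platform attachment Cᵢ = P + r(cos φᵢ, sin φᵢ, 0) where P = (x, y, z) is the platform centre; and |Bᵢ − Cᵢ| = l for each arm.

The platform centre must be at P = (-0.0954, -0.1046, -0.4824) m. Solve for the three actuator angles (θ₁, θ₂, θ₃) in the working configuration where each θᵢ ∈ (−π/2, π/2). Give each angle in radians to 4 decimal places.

φ1=0.0° → target in arm frame (-0.0954, -0.1046)
  A=0.3054, B=-0.4824, C=(l²−L²−A²−y'²−z²)/(2L)=-0.4222
  √(A²+B²)=0.5709;  θ1 = -1.0064+2.4030 ≈ 1.3966
arm 2 (φ=120.0°): x'=-0.0429, y'=0.1349
  A cos θ + B sin θ = C:  0.2529·cos θ + -0.4824·sin θ = -0.3303
  θ2 = atan2(B,A) + arccos(C/0.5447) = 1.1343
rotate P by −φ3: (0.1383, -0.0303, -0.4824)
  A=0.0717, B=-0.4824, C=(l²−L²−A²−y'²−z²)/(2L)=-0.0132
  θ3 = atan2(B,A) + arccos(C/0.4877) = 0.1747

θ₁ = 1.3966, θ₂ = 1.1343, θ₃ = 0.1747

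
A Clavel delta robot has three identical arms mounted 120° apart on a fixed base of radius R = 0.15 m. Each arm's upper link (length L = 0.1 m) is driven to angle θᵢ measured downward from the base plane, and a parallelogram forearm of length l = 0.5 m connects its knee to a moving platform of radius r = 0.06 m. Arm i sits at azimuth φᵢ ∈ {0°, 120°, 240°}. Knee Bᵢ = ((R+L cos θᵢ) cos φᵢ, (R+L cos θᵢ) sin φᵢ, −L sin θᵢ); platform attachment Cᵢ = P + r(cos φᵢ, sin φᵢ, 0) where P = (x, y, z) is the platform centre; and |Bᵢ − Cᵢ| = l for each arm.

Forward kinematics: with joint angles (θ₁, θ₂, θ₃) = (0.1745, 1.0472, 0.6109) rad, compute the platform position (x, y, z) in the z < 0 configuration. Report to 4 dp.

(0.1187, -0.0725, -0.5071)

arm 1 at φ=0.0°: (R−r)+L cos θ1 = 0.1885;  centre 1 = (0.1885, 0.0000, -0.0174)
φ2=120.0°: virtual centre (-0.0700, 0.1212, -0.0866), radius l
φ3=240.0°: virtual centre (-0.0860, -0.1489, -0.0574), radius l
|centre ₂|²−|centre ₁|² = -0.0087;  |centre ₃|²−|centre ₁|² = -0.0030
linear system: -0.5170x+0.2425y = -0.0087−-0.1385z; -0.5489x+-0.2978y = -0.0030−-0.0800z
Cramer: x(z) = 0.0116-0.2112z;  y(z) = -0.0113+0.1207z
quadratic in z: (1.0592)z²+(0.1067)z+(-0.2183)=0, √Δ=0.9676 → z ∈ {-0.5071, 0.4064}; z = -0.5071 (taking z<0)
x = 0.1187, y = -0.0725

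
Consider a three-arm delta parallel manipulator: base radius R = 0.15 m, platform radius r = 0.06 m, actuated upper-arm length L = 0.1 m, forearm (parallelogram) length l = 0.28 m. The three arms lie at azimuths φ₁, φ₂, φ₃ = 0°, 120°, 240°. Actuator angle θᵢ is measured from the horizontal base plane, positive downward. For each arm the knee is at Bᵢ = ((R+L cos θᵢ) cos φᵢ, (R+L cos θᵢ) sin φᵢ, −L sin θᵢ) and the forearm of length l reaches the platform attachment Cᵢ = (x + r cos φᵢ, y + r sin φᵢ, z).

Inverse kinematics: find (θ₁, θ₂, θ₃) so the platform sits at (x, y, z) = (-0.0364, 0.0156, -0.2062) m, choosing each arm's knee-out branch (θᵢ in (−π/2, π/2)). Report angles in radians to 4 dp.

θ₁ = 0.3488, θ₂ = -0.2614, θ₃ = 0.0001

φ1=0.0° → target in arm frame (-0.0364, 0.0156)
  e−x'=0.1264;  (l²−L²−(e−x')²−y'²−z²)/2L = 0.0483
  γ=atan2(-0.2062,0.1264)=-1.0209;  ψ=arccos(0.1997)=1.3697;  θ1=γ+ψ≈0.3488
rotate P by −φ2: (0.0317, 0.0237, -0.2062)
  A cos θ + B sin θ = C:  0.0583·cos θ + -0.2062·sin θ = 0.1096
  √(A²+B²)=0.2143;  θ2 = -1.2953+1.0339 ≈ -0.2614
rotate P by −φ3: (0.0047, -0.0393, -0.2062)
  A=0.0853, B=-0.2062, C=(l²−L²−A²−y'²−z²)/(2L)=0.0853
  γ=atan2(-0.2062,0.0853)=-1.1785;  ψ=arccos(0.3822)=1.1786;  θ3=γ+ψ≈0.0001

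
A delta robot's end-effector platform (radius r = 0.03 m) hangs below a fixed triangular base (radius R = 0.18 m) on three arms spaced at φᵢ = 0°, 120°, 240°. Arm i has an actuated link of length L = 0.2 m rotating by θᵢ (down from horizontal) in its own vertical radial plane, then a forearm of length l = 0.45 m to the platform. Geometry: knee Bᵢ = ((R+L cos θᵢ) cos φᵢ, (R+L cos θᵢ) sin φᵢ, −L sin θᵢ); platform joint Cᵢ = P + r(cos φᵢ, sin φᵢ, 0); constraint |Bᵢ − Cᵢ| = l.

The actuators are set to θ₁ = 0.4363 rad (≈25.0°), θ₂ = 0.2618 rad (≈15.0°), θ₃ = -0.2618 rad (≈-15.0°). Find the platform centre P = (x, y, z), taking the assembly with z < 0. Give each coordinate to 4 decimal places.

arm 1 at φ=0.0°: (R−r)+L cos θ1 = 0.3313;  centre 1 = (0.3313, 0.0000, -0.0845)
φ2=120.0°: virtual centre (-0.1716, 0.2972, -0.0518), radius l
centre 3 = (0.3432·cos240.0°, 0.3432·sin240.0°, 0.0518) = (-0.1716, -0.2972, 0.0518)
eliminate P² terms by subtracting sphere 1 from 2 and 3
linear system: -1.0057x+0.5944y = 0.0036−0.0655z; -1.0057x+-0.5944y = 0.0036−0.2726z
det = 1.1956;  x = -0.0036+0.1681z,  y = 0.0000+0.1742z
quadratic in z: (1.0586)z²+(0.0565)z+(-0.0833)=0, √Δ=0.5964 → z ∈ {-0.3084, 0.2550}; z = -0.3084 (taking z<0)
x = -0.0554, y = -0.0537

(-0.0554, -0.0537, -0.3084)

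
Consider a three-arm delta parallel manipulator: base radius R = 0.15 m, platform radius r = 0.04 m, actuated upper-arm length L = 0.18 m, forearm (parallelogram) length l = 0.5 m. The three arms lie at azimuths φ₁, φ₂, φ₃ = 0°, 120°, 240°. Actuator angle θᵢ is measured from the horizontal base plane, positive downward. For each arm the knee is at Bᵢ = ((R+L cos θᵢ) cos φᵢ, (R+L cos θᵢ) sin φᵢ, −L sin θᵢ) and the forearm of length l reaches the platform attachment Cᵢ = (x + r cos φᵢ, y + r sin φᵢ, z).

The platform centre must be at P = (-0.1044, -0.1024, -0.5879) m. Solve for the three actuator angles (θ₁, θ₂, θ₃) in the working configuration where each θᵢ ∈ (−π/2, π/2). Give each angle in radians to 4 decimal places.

θ₁ = 1.3092, θ₂ = 1.1345, θ₃ = 0.6110

rotate P by −φ1: (-0.1044, -0.1024, -0.5879)
  A=0.2144, B=-0.5879, C=(l²−L²−A²−y'²−z²)/(2L)=-0.5124
  γ=atan2(-0.5879,0.2144)=-1.2211;  ψ=arccos(-0.8189)=2.5303;  θ1=γ+ψ≈1.3092
rotate P by −φ2: (-0.0365, 0.1416, -0.5879)
  A cos θ + B sin θ = C:  0.1465·cos θ + -0.5879·sin θ = -0.4709
  γ=atan2(-0.5879,0.1465)=-1.3266;  ψ=arccos(-0.7773)=2.4611;  θ2=γ+ψ≈1.1345
φ3=240.0° → target in arm frame (0.1409, -0.0392)
  e−x'=-0.0309;  (l²−L²−(e−x')²−y'²−z²)/2L = -0.3625
  √(A²+B²)=0.5887;  θ3 = -1.6233+2.2342 ≈ 0.6110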